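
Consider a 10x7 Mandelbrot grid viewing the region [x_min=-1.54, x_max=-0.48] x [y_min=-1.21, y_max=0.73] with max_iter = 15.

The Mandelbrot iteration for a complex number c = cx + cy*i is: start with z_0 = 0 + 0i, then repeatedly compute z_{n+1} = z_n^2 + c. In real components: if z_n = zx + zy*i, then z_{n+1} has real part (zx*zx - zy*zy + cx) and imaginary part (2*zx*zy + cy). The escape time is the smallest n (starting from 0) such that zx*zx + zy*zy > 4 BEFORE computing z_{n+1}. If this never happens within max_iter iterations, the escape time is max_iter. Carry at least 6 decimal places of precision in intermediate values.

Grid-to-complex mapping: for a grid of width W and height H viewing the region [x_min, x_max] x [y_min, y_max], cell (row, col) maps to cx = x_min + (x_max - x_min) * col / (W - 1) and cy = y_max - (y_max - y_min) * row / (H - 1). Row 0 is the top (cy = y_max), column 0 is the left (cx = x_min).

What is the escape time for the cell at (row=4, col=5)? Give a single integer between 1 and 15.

Answer: 5

Derivation:
z_0 = 0 + 0i, c = -0.9511 + -0.5633i
Iter 1: z = -0.9511 + -0.5633i, |z|^2 = 1.2220
Iter 2: z = -0.3638 + 0.5083i, |z|^2 = 0.3907
Iter 3: z = -1.0770 + -0.9332i, |z|^2 = 2.0309
Iter 4: z = -0.6619 + 1.4468i, |z|^2 = 2.5314
Iter 5: z = -2.6063 + -2.4787i, |z|^2 = 12.9366
Escaped at iteration 5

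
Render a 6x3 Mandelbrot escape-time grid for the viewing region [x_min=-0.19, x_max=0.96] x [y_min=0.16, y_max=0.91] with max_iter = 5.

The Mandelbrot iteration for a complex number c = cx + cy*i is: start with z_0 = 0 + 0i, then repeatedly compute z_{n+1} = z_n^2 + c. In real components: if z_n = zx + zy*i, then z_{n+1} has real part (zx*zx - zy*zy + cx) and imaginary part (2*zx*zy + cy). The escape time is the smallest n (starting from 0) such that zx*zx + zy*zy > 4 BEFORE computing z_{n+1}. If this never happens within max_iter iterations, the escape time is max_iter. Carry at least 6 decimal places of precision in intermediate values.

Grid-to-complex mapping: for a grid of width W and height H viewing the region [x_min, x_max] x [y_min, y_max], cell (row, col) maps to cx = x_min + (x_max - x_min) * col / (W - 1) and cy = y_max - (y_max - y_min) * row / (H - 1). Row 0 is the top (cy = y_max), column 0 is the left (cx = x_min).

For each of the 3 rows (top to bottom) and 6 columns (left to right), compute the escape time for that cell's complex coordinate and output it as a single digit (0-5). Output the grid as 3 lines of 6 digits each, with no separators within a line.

Answer: 554322
555532
555533

Derivation:
(row=0, col=0): c = -0.1900 + 0.9100i → escape time 5
(row=0, col=1): c = 0.0400 + 0.9100i → escape time 5
(row=0, col=2): c = 0.2700 + 0.9100i → escape time 4
(row=0, col=3): c = 0.5000 + 0.9100i → escape time 3
(row=0, col=4): c = 0.7300 + 0.9100i → escape time 2
(row=0, col=5): c = 0.9600 + 0.9100i → escape time 2
(row=1, col=0): c = -0.1900 + 0.5350i → escape time 5
(row=1, col=1): c = 0.0400 + 0.5350i → escape time 5
(row=1, col=2): c = 0.2700 + 0.5350i → escape time 5
(row=1, col=3): c = 0.5000 + 0.5350i → escape time 5
(row=1, col=4): c = 0.7300 + 0.5350i → escape time 3
(row=1, col=5): c = 0.9600 + 0.5350i → escape time 2
(row=2, col=0): c = -0.1900 + 0.1600i → escape time 5
(row=2, col=1): c = 0.0400 + 0.1600i → escape time 5
(row=2, col=2): c = 0.2700 + 0.1600i → escape time 5
(row=2, col=3): c = 0.5000 + 0.1600i → escape time 5
(row=2, col=4): c = 0.7300 + 0.1600i → escape time 3
(row=2, col=5): c = 0.9600 + 0.1600i → escape time 3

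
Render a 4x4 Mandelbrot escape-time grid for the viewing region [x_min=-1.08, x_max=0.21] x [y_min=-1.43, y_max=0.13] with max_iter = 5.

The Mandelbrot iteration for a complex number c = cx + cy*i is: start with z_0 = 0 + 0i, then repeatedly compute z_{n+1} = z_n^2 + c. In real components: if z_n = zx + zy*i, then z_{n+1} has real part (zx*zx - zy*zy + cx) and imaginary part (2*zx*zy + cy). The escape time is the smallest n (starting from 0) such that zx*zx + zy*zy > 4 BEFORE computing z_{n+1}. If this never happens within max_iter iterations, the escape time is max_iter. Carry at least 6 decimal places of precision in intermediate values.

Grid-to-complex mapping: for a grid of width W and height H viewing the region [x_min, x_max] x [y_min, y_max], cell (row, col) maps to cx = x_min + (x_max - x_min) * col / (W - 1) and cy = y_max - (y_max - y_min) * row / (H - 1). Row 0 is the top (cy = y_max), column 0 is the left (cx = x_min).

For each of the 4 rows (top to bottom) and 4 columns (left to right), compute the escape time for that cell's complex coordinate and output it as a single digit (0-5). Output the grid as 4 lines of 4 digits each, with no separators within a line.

Answer: 5555
5555
3454
2222

Derivation:
(row=0, col=0): c = -1.0800 + 0.1300i → escape time 5
(row=0, col=1): c = -0.6500 + 0.1300i → escape time 5
(row=0, col=2): c = -0.2200 + 0.1300i → escape time 5
(row=0, col=3): c = 0.2100 + 0.1300i → escape time 5
(row=1, col=0): c = -1.0800 + -0.3900i → escape time 5
(row=1, col=1): c = -0.6500 + -0.3900i → escape time 5
(row=1, col=2): c = -0.2200 + -0.3900i → escape time 5
(row=1, col=3): c = 0.2100 + -0.3900i → escape time 5
(row=2, col=0): c = -1.0800 + -0.9100i → escape time 3
(row=2, col=1): c = -0.6500 + -0.9100i → escape time 4
(row=2, col=2): c = -0.2200 + -0.9100i → escape time 5
(row=2, col=3): c = 0.2100 + -0.9100i → escape time 4
(row=3, col=0): c = -1.0800 + -1.4300i → escape time 2
(row=3, col=1): c = -0.6500 + -1.4300i → escape time 2
(row=3, col=2): c = -0.2200 + -1.4300i → escape time 2
(row=3, col=3): c = 0.2100 + -1.4300i → escape time 2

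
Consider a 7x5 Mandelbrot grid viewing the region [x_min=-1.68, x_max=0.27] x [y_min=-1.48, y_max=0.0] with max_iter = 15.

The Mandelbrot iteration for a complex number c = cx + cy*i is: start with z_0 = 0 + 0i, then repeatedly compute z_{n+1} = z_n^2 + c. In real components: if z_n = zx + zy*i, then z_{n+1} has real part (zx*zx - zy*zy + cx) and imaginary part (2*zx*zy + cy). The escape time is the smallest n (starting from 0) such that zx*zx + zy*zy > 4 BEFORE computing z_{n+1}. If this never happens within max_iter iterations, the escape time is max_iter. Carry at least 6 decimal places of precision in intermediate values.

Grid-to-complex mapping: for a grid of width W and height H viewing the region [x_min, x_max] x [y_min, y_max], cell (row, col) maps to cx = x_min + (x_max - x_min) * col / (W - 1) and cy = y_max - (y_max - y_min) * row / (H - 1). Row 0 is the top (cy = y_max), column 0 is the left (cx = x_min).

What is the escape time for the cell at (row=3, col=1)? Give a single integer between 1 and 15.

z_0 = 0 + 0i, c = -1.3550 + -1.1100i
Iter 1: z = -1.3550 + -1.1100i, |z|^2 = 3.0681
Iter 2: z = -0.7511 + 1.8981i, |z|^2 = 4.1669
Escaped at iteration 2

Answer: 2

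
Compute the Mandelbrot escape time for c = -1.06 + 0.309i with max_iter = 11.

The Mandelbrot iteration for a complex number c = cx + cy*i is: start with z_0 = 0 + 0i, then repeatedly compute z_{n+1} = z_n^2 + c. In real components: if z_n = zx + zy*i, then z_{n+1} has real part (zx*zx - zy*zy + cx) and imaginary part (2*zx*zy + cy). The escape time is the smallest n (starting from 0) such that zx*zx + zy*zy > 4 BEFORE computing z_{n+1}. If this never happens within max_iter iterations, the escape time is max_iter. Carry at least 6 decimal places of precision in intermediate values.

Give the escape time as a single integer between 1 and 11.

z_0 = 0 + 0i, c = -1.0600 + 0.3090i
Iter 1: z = -1.0600 + 0.3090i, |z|^2 = 1.2191
Iter 2: z = -0.0319 + -0.3461i, |z|^2 = 0.1208
Iter 3: z = -1.1788 + 0.3311i, |z|^2 = 1.4991
Iter 4: z = 0.2199 + -0.4715i, |z|^2 = 0.2706
Iter 5: z = -1.2340 + 0.1017i, |z|^2 = 1.5330
Iter 6: z = 0.4523 + 0.0581i, |z|^2 = 0.2080
Iter 7: z = -0.8588 + 0.3615i, |z|^2 = 0.8682
Iter 8: z = -0.4532 + -0.3119i, |z|^2 = 0.3027
Iter 9: z = -0.9519 + 0.5918i, |z|^2 = 1.2563
Iter 10: z = -0.5041 + -0.8176i, |z|^2 = 0.9226

Answer: 11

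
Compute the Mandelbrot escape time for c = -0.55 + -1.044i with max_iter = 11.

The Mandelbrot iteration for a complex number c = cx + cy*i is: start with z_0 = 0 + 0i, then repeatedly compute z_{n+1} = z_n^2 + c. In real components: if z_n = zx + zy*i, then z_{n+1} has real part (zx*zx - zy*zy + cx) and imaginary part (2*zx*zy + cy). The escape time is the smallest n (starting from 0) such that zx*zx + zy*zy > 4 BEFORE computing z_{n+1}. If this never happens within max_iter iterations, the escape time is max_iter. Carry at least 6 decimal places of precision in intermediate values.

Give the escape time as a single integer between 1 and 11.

z_0 = 0 + 0i, c = -0.5500 + -1.0440i
Iter 1: z = -0.5500 + -1.0440i, |z|^2 = 1.3924
Iter 2: z = -1.3374 + 0.1044i, |z|^2 = 1.7996
Iter 3: z = 1.2278 + -1.3233i, |z|^2 = 3.2586
Iter 4: z = -0.7934 + -4.2935i, |z|^2 = 19.0635
Escaped at iteration 4

Answer: 4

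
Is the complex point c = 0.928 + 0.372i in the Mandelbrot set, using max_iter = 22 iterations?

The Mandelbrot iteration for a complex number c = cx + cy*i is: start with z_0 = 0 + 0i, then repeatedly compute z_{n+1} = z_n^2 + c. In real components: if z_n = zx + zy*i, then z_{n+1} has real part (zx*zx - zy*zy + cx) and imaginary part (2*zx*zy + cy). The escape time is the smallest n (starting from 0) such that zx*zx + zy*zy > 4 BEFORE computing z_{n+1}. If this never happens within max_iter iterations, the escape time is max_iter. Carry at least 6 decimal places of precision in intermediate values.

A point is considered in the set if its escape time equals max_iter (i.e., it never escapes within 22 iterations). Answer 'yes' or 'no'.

z_0 = 0 + 0i, c = 0.9280 + 0.3720i
Iter 1: z = 0.9280 + 0.3720i, |z|^2 = 0.9996
Iter 2: z = 1.6508 + 1.0624i, |z|^2 = 3.8539
Iter 3: z = 2.5244 + 3.8797i, |z|^2 = 21.4248
Escaped at iteration 3

Answer: no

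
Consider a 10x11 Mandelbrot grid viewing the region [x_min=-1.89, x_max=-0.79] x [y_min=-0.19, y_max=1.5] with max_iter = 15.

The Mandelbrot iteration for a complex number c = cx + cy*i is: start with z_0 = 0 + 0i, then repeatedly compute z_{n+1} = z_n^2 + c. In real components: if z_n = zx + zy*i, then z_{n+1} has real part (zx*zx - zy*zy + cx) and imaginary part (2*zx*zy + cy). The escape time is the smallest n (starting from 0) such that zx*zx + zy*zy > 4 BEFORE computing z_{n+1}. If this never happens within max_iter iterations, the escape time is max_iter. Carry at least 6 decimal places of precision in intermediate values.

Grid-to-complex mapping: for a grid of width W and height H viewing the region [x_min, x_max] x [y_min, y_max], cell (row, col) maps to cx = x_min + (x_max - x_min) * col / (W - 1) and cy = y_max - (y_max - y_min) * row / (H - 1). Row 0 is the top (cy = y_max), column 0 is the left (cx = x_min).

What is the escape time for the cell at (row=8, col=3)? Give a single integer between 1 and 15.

z_0 = 0 + 0i, c = -1.5233 + 0.1480i
Iter 1: z = -1.5233 + 0.1480i, |z|^2 = 2.3424
Iter 2: z = 0.7753 + -0.3029i, |z|^2 = 0.6929
Iter 3: z = -1.0140 + -0.3217i, |z|^2 = 1.1317
Iter 4: z = -0.5987 + 0.8004i, |z|^2 = 0.9990
Iter 5: z = -1.8056 + -0.8103i, |z|^2 = 3.9166
Iter 6: z = 1.0801 + 3.0741i, |z|^2 = 10.6167
Escaped at iteration 6

Answer: 6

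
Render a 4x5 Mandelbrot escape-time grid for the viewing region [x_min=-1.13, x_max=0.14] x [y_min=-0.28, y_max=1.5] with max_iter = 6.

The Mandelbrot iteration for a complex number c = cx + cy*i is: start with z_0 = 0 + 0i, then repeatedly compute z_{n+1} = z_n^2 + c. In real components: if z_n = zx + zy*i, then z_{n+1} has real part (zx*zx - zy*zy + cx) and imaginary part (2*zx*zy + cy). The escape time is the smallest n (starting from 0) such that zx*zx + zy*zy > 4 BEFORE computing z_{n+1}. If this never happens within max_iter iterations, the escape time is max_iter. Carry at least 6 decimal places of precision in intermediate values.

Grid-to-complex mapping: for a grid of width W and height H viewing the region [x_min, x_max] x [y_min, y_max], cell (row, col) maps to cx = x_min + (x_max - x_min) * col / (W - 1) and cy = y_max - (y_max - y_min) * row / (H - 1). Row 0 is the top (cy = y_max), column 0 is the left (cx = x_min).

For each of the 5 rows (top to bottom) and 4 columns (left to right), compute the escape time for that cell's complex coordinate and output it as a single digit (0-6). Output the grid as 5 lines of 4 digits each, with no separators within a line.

(row=0, col=0): c = -1.1300 + 1.5000i → escape time 2
(row=0, col=1): c = -0.7067 + 1.5000i → escape time 2
(row=0, col=2): c = -0.2833 + 1.5000i → escape time 2
(row=0, col=3): c = 0.1400 + 1.5000i → escape time 2
(row=1, col=0): c = -1.1300 + 1.0550i → escape time 3
(row=1, col=1): c = -0.7067 + 1.0550i → escape time 3
(row=1, col=2): c = -0.2833 + 1.0550i → escape time 5
(row=1, col=3): c = 0.1400 + 1.0550i → escape time 4
(row=2, col=0): c = -1.1300 + 0.6100i → escape time 4
(row=2, col=1): c = -0.7067 + 0.6100i → escape time 6
(row=2, col=2): c = -0.2833 + 0.6100i → escape time 6
(row=2, col=3): c = 0.1400 + 0.6100i → escape time 6
(row=3, col=0): c = -1.1300 + 0.1650i → escape time 6
(row=3, col=1): c = -0.7067 + 0.1650i → escape time 6
(row=3, col=2): c = -0.2833 + 0.1650i → escape time 6
(row=3, col=3): c = 0.1400 + 0.1650i → escape time 6
(row=4, col=0): c = -1.1300 + -0.2800i → escape time 6
(row=4, col=1): c = -0.7067 + -0.2800i → escape time 6
(row=4, col=2): c = -0.2833 + -0.2800i → escape time 6
(row=4, col=3): c = 0.1400 + -0.2800i → escape time 6

Answer: 2222
3354
4666
6666
6666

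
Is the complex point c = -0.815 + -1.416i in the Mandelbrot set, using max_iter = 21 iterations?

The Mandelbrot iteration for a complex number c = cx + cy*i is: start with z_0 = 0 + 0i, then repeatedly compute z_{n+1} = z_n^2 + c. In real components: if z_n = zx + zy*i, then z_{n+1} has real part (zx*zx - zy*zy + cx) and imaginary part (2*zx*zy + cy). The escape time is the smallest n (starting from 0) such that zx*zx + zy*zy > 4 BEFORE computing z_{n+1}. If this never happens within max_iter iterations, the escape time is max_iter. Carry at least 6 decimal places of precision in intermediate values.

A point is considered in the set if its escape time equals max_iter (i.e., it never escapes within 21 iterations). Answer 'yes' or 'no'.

Answer: no

Derivation:
z_0 = 0 + 0i, c = -0.8150 + -1.4160i
Iter 1: z = -0.8150 + -1.4160i, |z|^2 = 2.6693
Iter 2: z = -2.1558 + 0.8921i, |z|^2 = 5.4434
Escaped at iteration 2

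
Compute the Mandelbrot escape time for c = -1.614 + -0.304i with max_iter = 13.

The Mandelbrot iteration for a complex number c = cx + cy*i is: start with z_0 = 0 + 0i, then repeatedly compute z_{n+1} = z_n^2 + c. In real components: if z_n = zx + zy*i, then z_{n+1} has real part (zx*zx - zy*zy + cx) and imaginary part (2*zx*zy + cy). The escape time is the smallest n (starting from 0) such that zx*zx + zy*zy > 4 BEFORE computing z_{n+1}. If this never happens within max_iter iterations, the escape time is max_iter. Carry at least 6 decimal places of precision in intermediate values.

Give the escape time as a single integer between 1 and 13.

Answer: 4

Derivation:
z_0 = 0 + 0i, c = -1.6140 + -0.3040i
Iter 1: z = -1.6140 + -0.3040i, |z|^2 = 2.6974
Iter 2: z = 0.8986 + 0.6773i, |z|^2 = 1.2662
Iter 3: z = -1.2653 + 0.9132i, |z|^2 = 2.4350
Iter 4: z = -0.8470 + -2.6151i, |z|^2 = 7.5559
Escaped at iteration 4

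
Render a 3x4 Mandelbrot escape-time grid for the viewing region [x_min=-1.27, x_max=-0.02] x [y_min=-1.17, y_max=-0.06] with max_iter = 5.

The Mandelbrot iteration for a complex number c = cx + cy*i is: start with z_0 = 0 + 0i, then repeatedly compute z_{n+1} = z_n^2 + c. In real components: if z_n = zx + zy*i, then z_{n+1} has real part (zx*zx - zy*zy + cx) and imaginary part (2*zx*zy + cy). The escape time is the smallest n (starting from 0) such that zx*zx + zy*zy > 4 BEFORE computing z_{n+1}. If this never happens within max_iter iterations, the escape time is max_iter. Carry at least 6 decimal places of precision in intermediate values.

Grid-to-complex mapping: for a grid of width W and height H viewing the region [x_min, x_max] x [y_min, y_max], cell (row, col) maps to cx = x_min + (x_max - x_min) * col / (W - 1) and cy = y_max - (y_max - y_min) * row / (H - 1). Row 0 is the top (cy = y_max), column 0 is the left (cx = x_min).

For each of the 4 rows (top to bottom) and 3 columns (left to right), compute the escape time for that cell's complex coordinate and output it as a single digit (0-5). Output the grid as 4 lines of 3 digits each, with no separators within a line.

(row=0, col=0): c = -1.2700 + -0.0600i → escape time 5
(row=0, col=1): c = -0.6450 + -0.0600i → escape time 5
(row=0, col=2): c = -0.0200 + -0.0600i → escape time 5
(row=1, col=0): c = -1.2700 + -0.4300i → escape time 5
(row=1, col=1): c = -0.6450 + -0.4300i → escape time 5
(row=1, col=2): c = -0.0200 + -0.4300i → escape time 5
(row=2, col=0): c = -1.2700 + -0.8000i → escape time 3
(row=2, col=1): c = -0.6450 + -0.8000i → escape time 4
(row=2, col=2): c = -0.0200 + -0.8000i → escape time 5
(row=3, col=0): c = -1.2700 + -1.1700i → escape time 2
(row=3, col=1): c = -0.6450 + -1.1700i → escape time 3
(row=3, col=2): c = -0.0200 + -1.1700i → escape time 3

Answer: 555
555
345
233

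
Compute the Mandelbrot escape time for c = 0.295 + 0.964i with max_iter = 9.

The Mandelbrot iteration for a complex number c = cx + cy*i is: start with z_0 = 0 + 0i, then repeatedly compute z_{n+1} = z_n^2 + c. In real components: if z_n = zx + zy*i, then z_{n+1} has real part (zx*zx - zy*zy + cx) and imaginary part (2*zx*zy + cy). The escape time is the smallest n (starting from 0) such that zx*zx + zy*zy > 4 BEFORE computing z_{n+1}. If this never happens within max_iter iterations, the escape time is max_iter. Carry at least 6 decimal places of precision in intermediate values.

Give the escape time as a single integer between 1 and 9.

z_0 = 0 + 0i, c = 0.2950 + 0.9640i
Iter 1: z = 0.2950 + 0.9640i, |z|^2 = 1.0163
Iter 2: z = -0.5473 + 1.5328i, |z|^2 = 2.6489
Iter 3: z = -1.7548 + -0.7137i, |z|^2 = 3.5888
Iter 4: z = 2.8652 + 3.4688i, |z|^2 = 20.2415
Escaped at iteration 4

Answer: 4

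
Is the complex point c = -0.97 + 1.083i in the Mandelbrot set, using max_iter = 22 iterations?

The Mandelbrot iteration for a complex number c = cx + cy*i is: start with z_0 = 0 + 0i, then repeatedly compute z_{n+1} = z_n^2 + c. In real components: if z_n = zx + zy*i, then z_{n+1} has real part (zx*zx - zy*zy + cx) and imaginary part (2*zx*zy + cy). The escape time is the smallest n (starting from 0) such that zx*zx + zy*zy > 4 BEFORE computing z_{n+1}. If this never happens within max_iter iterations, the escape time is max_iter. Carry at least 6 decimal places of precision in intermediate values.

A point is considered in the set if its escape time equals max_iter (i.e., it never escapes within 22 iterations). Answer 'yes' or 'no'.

Answer: no

Derivation:
z_0 = 0 + 0i, c = -0.9700 + 1.0830i
Iter 1: z = -0.9700 + 1.0830i, |z|^2 = 2.1138
Iter 2: z = -1.2020 + -1.0180i, |z|^2 = 2.4811
Iter 3: z = -0.5616 + 3.5303i, |z|^2 = 12.7784
Escaped at iteration 3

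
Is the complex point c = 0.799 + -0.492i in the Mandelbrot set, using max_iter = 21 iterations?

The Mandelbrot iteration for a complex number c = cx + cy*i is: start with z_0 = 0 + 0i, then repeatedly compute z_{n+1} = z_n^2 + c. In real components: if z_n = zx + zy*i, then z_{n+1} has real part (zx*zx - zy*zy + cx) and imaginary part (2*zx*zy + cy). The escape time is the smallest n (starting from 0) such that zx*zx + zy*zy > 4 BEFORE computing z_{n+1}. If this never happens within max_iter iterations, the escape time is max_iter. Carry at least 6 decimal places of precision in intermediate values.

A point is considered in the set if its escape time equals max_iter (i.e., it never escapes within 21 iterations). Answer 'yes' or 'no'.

Answer: no

Derivation:
z_0 = 0 + 0i, c = 0.7990 + -0.4920i
Iter 1: z = 0.7990 + -0.4920i, |z|^2 = 0.8805
Iter 2: z = 1.1953 + -1.2782i, |z|^2 = 3.0627
Iter 3: z = 0.5940 + -3.5478i, |z|^2 = 12.9397
Escaped at iteration 3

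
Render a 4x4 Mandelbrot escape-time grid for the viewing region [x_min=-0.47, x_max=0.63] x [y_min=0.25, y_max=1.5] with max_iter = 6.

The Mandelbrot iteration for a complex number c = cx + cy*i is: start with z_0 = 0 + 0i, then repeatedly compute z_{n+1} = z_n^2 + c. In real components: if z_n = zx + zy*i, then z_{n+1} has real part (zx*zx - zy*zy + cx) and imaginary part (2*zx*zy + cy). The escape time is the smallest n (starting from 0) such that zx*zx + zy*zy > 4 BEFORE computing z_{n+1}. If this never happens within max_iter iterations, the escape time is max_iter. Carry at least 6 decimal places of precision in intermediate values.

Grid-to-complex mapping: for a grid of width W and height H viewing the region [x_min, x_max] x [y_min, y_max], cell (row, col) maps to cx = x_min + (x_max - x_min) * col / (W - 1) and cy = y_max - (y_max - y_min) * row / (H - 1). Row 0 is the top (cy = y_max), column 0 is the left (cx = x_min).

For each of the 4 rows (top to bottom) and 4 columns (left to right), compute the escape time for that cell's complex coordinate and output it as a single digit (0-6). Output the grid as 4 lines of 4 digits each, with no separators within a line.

Answer: 2222
4632
6663
6664

Derivation:
(row=0, col=0): c = -0.4700 + 1.5000i → escape time 2
(row=0, col=1): c = -0.1033 + 1.5000i → escape time 2
(row=0, col=2): c = 0.2633 + 1.5000i → escape time 2
(row=0, col=3): c = 0.6300 + 1.5000i → escape time 2
(row=1, col=0): c = -0.4700 + 1.0833i → escape time 4
(row=1, col=1): c = -0.1033 + 1.0833i → escape time 6
(row=1, col=2): c = 0.2633 + 1.0833i → escape time 3
(row=1, col=3): c = 0.6300 + 1.0833i → escape time 2
(row=2, col=0): c = -0.4700 + 0.6667i → escape time 6
(row=2, col=1): c = -0.1033 + 0.6667i → escape time 6
(row=2, col=2): c = 0.2633 + 0.6667i → escape time 6
(row=2, col=3): c = 0.6300 + 0.6667i → escape time 3
(row=3, col=0): c = -0.4700 + 0.2500i → escape time 6
(row=3, col=1): c = -0.1033 + 0.2500i → escape time 6
(row=3, col=2): c = 0.2633 + 0.2500i → escape time 6
(row=3, col=3): c = 0.6300 + 0.2500i → escape time 4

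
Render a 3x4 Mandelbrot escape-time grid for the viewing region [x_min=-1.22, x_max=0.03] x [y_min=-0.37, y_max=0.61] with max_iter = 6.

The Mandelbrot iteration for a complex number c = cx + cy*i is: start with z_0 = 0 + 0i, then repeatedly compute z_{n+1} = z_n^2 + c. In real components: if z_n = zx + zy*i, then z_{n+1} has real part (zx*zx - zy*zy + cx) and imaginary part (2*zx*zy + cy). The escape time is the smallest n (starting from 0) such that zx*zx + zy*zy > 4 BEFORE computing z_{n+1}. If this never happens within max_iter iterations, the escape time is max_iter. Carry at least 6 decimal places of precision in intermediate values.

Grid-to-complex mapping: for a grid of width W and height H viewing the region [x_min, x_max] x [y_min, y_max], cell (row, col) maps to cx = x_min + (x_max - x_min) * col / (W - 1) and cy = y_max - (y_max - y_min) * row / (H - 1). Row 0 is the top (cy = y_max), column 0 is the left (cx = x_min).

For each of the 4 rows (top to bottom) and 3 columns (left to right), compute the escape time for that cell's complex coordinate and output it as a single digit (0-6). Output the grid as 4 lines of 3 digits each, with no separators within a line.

Answer: 366
666
666
666

Derivation:
(row=0, col=0): c = -1.2200 + 0.6100i → escape time 3
(row=0, col=1): c = -0.5950 + 0.6100i → escape time 6
(row=0, col=2): c = 0.0300 + 0.6100i → escape time 6
(row=1, col=0): c = -1.2200 + 0.2833i → escape time 6
(row=1, col=1): c = -0.5950 + 0.2833i → escape time 6
(row=1, col=2): c = 0.0300 + 0.2833i → escape time 6
(row=2, col=0): c = -1.2200 + -0.0433i → escape time 6
(row=2, col=1): c = -0.5950 + -0.0433i → escape time 6
(row=2, col=2): c = 0.0300 + -0.0433i → escape time 6
(row=3, col=0): c = -1.2200 + -0.3700i → escape time 6
(row=3, col=1): c = -0.5950 + -0.3700i → escape time 6
(row=3, col=2): c = 0.0300 + -0.3700i → escape time 6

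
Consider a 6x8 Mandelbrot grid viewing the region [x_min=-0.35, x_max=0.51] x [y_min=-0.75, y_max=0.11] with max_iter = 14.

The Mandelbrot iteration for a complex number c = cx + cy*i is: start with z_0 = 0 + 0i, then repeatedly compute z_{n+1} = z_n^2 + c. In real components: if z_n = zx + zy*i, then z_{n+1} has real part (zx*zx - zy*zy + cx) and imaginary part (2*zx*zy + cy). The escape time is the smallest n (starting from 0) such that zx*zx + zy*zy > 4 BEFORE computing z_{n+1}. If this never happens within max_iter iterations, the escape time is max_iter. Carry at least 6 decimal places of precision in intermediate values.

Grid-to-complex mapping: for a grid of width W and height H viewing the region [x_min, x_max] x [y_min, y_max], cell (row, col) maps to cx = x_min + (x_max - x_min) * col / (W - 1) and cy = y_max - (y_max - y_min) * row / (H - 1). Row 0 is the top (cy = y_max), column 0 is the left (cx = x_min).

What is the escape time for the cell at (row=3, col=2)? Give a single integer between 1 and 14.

z_0 = 0 + 0i, c = -0.0060 + -0.2586i
Iter 1: z = -0.0060 + -0.2586i, |z|^2 = 0.0669
Iter 2: z = -0.0728 + -0.2555i, |z|^2 = 0.0706
Iter 3: z = -0.0660 + -0.2214i, |z|^2 = 0.0534
Iter 4: z = -0.0507 + -0.2294i, |z|^2 = 0.0552
Iter 5: z = -0.0560 + -0.2353i, |z|^2 = 0.0585
Iter 6: z = -0.0582 + -0.2322i, |z|^2 = 0.0573
Iter 7: z = -0.0565 + -0.2315i, |z|^2 = 0.0568
Iter 8: z = -0.0564 + -0.2324i, |z|^2 = 0.0572
Iter 9: z = -0.0568 + -0.2324i, |z|^2 = 0.0572
Iter 10: z = -0.0568 + -0.2322i, |z|^2 = 0.0571
Iter 11: z = -0.0567 + -0.2322i, |z|^2 = 0.0571
Iter 12: z = -0.0567 + -0.2322i, |z|^2 = 0.0572
Iter 13: z = -0.0567 + -0.2322i, |z|^2 = 0.0571

Answer: 14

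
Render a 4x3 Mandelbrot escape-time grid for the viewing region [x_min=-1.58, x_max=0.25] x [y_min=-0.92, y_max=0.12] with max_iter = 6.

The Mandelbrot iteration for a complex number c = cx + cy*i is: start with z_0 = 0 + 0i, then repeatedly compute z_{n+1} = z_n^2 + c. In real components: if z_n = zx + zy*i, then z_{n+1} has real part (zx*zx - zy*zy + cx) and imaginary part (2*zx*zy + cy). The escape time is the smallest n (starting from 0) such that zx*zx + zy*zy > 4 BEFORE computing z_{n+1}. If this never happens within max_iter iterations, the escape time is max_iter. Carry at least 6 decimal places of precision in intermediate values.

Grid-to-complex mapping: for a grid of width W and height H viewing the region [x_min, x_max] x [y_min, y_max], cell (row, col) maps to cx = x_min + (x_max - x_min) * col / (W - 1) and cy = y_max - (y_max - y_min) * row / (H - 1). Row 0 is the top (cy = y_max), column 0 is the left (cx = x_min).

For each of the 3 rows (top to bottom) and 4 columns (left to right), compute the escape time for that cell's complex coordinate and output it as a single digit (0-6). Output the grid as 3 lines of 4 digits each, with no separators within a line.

Answer: 6666
4666
3354

Derivation:
(row=0, col=0): c = -1.5800 + 0.1200i → escape time 6
(row=0, col=1): c = -0.9700 + 0.1200i → escape time 6
(row=0, col=2): c = -0.3600 + 0.1200i → escape time 6
(row=0, col=3): c = 0.2500 + 0.1200i → escape time 6
(row=1, col=0): c = -1.5800 + -0.4000i → escape time 4
(row=1, col=1): c = -0.9700 + -0.4000i → escape time 6
(row=1, col=2): c = -0.3600 + -0.4000i → escape time 6
(row=1, col=3): c = 0.2500 + -0.4000i → escape time 6
(row=2, col=0): c = -1.5800 + -0.9200i → escape time 3
(row=2, col=1): c = -0.9700 + -0.9200i → escape time 3
(row=2, col=2): c = -0.3600 + -0.9200i → escape time 5
(row=2, col=3): c = 0.2500 + -0.9200i → escape time 4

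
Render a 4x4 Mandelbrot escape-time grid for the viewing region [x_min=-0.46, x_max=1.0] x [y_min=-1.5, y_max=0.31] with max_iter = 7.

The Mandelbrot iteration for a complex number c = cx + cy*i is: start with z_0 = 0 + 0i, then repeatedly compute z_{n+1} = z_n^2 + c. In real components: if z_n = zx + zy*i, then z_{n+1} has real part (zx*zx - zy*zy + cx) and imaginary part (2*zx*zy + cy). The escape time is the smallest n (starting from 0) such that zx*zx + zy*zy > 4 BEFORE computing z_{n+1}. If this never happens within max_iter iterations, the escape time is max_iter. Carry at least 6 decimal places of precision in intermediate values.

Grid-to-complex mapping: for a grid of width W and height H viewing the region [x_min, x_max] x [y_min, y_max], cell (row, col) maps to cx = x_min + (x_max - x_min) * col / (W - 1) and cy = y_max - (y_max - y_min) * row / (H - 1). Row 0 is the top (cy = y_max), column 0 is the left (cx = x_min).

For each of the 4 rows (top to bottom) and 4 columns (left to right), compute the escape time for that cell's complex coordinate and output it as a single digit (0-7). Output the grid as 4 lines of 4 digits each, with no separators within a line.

Answer: 7752
7752
5732
2222

Derivation:
(row=0, col=0): c = -0.4600 + 0.3100i → escape time 7
(row=0, col=1): c = 0.0267 + 0.3100i → escape time 7
(row=0, col=2): c = 0.5133 + 0.3100i → escape time 5
(row=0, col=3): c = 1.0000 + 0.3100i → escape time 2
(row=1, col=0): c = -0.4600 + -0.2933i → escape time 7
(row=1, col=1): c = 0.0267 + -0.2933i → escape time 7
(row=1, col=2): c = 0.5133 + -0.2933i → escape time 5
(row=1, col=3): c = 1.0000 + -0.2933i → escape time 2
(row=2, col=0): c = -0.4600 + -0.8967i → escape time 5
(row=2, col=1): c = 0.0267 + -0.8967i → escape time 7
(row=2, col=2): c = 0.5133 + -0.8967i → escape time 3
(row=2, col=3): c = 1.0000 + -0.8967i → escape time 2
(row=3, col=0): c = -0.4600 + -1.5000i → escape time 2
(row=3, col=1): c = 0.0267 + -1.5000i → escape time 2
(row=3, col=2): c = 0.5133 + -1.5000i → escape time 2
(row=3, col=3): c = 1.0000 + -1.5000i → escape time 2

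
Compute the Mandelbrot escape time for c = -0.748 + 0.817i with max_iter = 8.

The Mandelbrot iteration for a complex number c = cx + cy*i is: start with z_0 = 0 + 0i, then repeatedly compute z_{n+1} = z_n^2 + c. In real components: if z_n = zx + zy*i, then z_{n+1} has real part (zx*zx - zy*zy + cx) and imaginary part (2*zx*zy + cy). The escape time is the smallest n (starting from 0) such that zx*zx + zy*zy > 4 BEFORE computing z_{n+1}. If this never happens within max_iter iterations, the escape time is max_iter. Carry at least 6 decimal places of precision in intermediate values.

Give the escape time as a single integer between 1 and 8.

Answer: 4

Derivation:
z_0 = 0 + 0i, c = -0.7480 + 0.8170i
Iter 1: z = -0.7480 + 0.8170i, |z|^2 = 1.2270
Iter 2: z = -0.8560 + -0.4052i, |z|^2 = 0.8969
Iter 3: z = -0.1795 + 1.5107i, |z|^2 = 2.3146
Iter 4: z = -2.9981 + 0.2746i, |z|^2 = 9.0642
Escaped at iteration 4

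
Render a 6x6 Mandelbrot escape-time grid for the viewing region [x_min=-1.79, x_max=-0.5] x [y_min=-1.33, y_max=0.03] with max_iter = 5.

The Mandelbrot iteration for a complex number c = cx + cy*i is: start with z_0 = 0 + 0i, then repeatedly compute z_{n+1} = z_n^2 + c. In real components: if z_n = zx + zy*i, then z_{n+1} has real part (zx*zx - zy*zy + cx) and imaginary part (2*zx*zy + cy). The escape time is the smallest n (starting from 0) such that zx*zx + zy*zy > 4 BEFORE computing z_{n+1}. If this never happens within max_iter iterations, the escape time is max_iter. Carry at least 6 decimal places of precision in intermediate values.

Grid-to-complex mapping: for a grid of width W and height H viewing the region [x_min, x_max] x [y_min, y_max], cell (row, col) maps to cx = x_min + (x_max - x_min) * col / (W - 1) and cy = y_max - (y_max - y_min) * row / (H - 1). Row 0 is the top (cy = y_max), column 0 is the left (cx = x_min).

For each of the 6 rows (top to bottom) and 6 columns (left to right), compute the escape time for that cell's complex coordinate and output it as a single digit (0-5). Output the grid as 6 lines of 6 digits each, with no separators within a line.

(row=0, col=0): c = -1.7900 + 0.0300i → escape time 5
(row=0, col=1): c = -1.5320 + 0.0300i → escape time 5
(row=0, col=2): c = -1.2740 + 0.0300i → escape time 5
(row=0, col=3): c = -1.0160 + 0.0300i → escape time 5
(row=0, col=4): c = -0.7580 + 0.0300i → escape time 5
(row=0, col=5): c = -0.5000 + 0.0300i → escape time 5
(row=1, col=0): c = -1.7900 + -0.2420i → escape time 4
(row=1, col=1): c = -1.5320 + -0.2420i → escape time 5
(row=1, col=2): c = -1.2740 + -0.2420i → escape time 5
(row=1, col=3): c = -1.0160 + -0.2420i → escape time 5
(row=1, col=4): c = -0.7580 + -0.2420i → escape time 5
(row=1, col=5): c = -0.5000 + -0.2420i → escape time 5
(row=2, col=0): c = -1.7900 + -0.5140i → escape time 3
(row=2, col=1): c = -1.5320 + -0.5140i → escape time 3
(row=2, col=2): c = -1.2740 + -0.5140i → escape time 4
(row=2, col=3): c = -1.0160 + -0.5140i → escape time 5
(row=2, col=4): c = -0.7580 + -0.5140i → escape time 5
(row=2, col=5): c = -0.5000 + -0.5140i → escape time 5
(row=3, col=0): c = -1.7900 + -0.7860i → escape time 2
(row=3, col=1): c = -1.5320 + -0.7860i → escape time 3
(row=3, col=2): c = -1.2740 + -0.7860i → escape time 3
(row=3, col=3): c = -1.0160 + -0.7860i → escape time 3
(row=3, col=4): c = -0.7580 + -0.7860i → escape time 4
(row=3, col=5): c = -0.5000 + -0.7860i → escape time 5
(row=4, col=0): c = -1.7900 + -1.0580i → escape time 1
(row=4, col=1): c = -1.5320 + -1.0580i → escape time 2
(row=4, col=2): c = -1.2740 + -1.0580i → escape time 3
(row=4, col=3): c = -1.0160 + -1.0580i → escape time 3
(row=4, col=4): c = -0.7580 + -1.0580i → escape time 3
(row=4, col=5): c = -0.5000 + -1.0580i → escape time 4
(row=5, col=0): c = -1.7900 + -1.3300i → escape time 1
(row=5, col=1): c = -1.5320 + -1.3300i → escape time 1
(row=5, col=2): c = -1.2740 + -1.3300i → escape time 2
(row=5, col=3): c = -1.0160 + -1.3300i → escape time 2
(row=5, col=4): c = -0.7580 + -1.3300i → escape time 2
(row=5, col=5): c = -0.5000 + -1.3300i → escape time 2

Answer: 555555
455555
334555
233345
123334
112222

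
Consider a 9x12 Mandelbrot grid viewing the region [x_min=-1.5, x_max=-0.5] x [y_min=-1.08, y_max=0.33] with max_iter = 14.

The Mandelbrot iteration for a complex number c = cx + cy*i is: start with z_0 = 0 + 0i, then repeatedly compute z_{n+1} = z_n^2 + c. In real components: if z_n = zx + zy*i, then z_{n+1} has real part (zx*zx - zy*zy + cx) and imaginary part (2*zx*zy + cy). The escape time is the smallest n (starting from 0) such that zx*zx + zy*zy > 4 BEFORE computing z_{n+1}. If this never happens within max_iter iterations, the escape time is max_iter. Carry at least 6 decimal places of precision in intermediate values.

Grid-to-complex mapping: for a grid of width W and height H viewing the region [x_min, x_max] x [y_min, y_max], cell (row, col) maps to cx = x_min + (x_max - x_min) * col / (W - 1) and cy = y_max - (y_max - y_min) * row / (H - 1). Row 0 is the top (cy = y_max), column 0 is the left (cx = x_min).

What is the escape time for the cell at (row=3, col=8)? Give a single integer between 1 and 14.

Answer: 14

Derivation:
z_0 = 0 + 0i, c = -0.5000 + -0.0545i
Iter 1: z = -0.5000 + -0.0545i, |z|^2 = 0.2530
Iter 2: z = -0.2530 + 0.0000i, |z|^2 = 0.0640
Iter 3: z = -0.4360 + -0.0545i, |z|^2 = 0.1931
Iter 4: z = -0.3129 + -0.0070i, |z|^2 = 0.0979
Iter 5: z = -0.4022 + -0.0502i, |z|^2 = 0.1642
Iter 6: z = -0.3408 + -0.0142i, |z|^2 = 0.1163
Iter 7: z = -0.3841 + -0.0449i, |z|^2 = 0.1495
Iter 8: z = -0.3545 + -0.0201i, |z|^2 = 0.1261
Iter 9: z = -0.3747 + -0.0403i, |z|^2 = 0.1420
Iter 10: z = -0.3612 + -0.0243i, |z|^2 = 0.1311
Iter 11: z = -0.3701 + -0.0370i, |z|^2 = 0.1384
Iter 12: z = -0.3644 + -0.0272i, |z|^2 = 0.1335
Iter 13: z = -0.3680 + -0.0347i, |z|^2 = 0.1366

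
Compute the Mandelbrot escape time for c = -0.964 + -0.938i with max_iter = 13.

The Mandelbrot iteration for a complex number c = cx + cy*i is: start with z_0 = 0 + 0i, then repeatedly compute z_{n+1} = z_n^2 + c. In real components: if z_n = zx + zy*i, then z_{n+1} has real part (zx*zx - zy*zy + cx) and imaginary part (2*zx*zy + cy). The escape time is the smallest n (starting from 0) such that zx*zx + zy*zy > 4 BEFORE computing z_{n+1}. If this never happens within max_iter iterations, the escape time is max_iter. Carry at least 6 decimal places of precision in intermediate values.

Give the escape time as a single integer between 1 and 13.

z_0 = 0 + 0i, c = -0.9640 + -0.9380i
Iter 1: z = -0.9640 + -0.9380i, |z|^2 = 1.8091
Iter 2: z = -0.9145 + 0.8705i, |z|^2 = 1.5941
Iter 3: z = -0.8853 + -2.5302i, |z|^2 = 7.1855
Escaped at iteration 3

Answer: 3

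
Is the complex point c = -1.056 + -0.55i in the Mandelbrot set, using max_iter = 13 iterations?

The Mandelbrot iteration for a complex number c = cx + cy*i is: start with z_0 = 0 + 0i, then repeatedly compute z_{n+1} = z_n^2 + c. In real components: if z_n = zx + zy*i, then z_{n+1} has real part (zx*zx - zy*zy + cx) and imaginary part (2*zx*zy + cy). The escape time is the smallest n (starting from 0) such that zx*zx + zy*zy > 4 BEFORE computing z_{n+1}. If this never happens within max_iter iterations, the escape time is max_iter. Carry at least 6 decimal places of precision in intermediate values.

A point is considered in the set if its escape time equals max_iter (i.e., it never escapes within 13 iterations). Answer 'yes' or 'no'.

Answer: no

Derivation:
z_0 = 0 + 0i, c = -1.0560 + -0.5500i
Iter 1: z = -1.0560 + -0.5500i, |z|^2 = 1.4176
Iter 2: z = -0.2434 + 0.6116i, |z|^2 = 0.4333
Iter 3: z = -1.3708 + -0.8477i, |z|^2 = 2.5977
Iter 4: z = 0.1046 + 1.7741i, |z|^2 = 3.1582
Iter 5: z = -4.1923 + -0.1789i, |z|^2 = 17.6076
Escaped at iteration 5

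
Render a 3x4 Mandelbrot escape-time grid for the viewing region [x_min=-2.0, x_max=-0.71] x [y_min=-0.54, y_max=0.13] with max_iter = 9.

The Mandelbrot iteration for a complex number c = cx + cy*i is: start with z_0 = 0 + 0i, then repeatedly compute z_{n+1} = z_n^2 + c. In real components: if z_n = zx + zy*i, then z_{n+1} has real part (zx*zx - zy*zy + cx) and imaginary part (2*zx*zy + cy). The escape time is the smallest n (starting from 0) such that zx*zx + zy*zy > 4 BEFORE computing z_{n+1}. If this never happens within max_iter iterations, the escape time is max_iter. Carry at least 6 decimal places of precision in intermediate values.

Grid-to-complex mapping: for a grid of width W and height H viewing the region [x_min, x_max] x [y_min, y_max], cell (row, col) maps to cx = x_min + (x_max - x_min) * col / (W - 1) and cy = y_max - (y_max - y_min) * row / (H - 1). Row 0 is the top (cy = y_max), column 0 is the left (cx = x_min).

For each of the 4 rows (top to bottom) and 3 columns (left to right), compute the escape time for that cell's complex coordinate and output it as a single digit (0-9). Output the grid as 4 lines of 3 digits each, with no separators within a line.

Answer: 199
199
169
136

Derivation:
(row=0, col=0): c = -2.0000 + 0.1300i → escape time 1
(row=0, col=1): c = -1.3550 + 0.1300i → escape time 9
(row=0, col=2): c = -0.7100 + 0.1300i → escape time 9
(row=1, col=0): c = -2.0000 + -0.0933i → escape time 1
(row=1, col=1): c = -1.3550 + -0.0933i → escape time 9
(row=1, col=2): c = -0.7100 + -0.0933i → escape time 9
(row=2, col=0): c = -2.0000 + -0.3167i → escape time 1
(row=2, col=1): c = -1.3550 + -0.3167i → escape time 6
(row=2, col=2): c = -0.7100 + -0.3167i → escape time 9
(row=3, col=0): c = -2.0000 + -0.5400i → escape time 1
(row=3, col=1): c = -1.3550 + -0.5400i → escape time 3
(row=3, col=2): c = -0.7100 + -0.5400i → escape time 6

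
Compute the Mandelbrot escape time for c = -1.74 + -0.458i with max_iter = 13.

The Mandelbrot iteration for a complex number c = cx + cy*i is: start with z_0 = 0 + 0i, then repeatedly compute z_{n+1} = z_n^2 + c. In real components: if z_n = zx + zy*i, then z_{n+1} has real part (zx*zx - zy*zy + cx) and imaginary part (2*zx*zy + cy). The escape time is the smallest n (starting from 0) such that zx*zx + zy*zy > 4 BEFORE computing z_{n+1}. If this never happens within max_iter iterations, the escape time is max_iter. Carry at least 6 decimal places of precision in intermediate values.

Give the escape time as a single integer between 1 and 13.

Answer: 3

Derivation:
z_0 = 0 + 0i, c = -1.7400 + -0.4580i
Iter 1: z = -1.7400 + -0.4580i, |z|^2 = 3.2374
Iter 2: z = 1.0778 + 1.1358i, |z|^2 = 2.4519
Iter 3: z = -1.8684 + 1.9905i, |z|^2 = 7.4530
Escaped at iteration 3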